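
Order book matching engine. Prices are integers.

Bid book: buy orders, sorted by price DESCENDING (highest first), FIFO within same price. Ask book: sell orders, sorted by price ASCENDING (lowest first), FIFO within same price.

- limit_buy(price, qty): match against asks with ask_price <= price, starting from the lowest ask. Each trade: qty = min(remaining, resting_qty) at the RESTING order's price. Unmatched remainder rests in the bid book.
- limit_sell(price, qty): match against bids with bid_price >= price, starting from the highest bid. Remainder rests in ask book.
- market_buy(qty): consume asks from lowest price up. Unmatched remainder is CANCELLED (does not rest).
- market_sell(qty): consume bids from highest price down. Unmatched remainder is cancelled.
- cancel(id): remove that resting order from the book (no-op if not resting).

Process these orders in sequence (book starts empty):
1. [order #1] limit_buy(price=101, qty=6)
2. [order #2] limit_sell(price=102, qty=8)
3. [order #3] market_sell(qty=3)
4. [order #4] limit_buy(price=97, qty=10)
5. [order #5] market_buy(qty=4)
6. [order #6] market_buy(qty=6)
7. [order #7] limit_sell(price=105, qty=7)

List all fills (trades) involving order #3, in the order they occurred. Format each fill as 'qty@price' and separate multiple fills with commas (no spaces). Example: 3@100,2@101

Answer: 3@101

Derivation:
After op 1 [order #1] limit_buy(price=101, qty=6): fills=none; bids=[#1:6@101] asks=[-]
After op 2 [order #2] limit_sell(price=102, qty=8): fills=none; bids=[#1:6@101] asks=[#2:8@102]
After op 3 [order #3] market_sell(qty=3): fills=#1x#3:3@101; bids=[#1:3@101] asks=[#2:8@102]
After op 4 [order #4] limit_buy(price=97, qty=10): fills=none; bids=[#1:3@101 #4:10@97] asks=[#2:8@102]
After op 5 [order #5] market_buy(qty=4): fills=#5x#2:4@102; bids=[#1:3@101 #4:10@97] asks=[#2:4@102]
After op 6 [order #6] market_buy(qty=6): fills=#6x#2:4@102; bids=[#1:3@101 #4:10@97] asks=[-]
After op 7 [order #7] limit_sell(price=105, qty=7): fills=none; bids=[#1:3@101 #4:10@97] asks=[#7:7@105]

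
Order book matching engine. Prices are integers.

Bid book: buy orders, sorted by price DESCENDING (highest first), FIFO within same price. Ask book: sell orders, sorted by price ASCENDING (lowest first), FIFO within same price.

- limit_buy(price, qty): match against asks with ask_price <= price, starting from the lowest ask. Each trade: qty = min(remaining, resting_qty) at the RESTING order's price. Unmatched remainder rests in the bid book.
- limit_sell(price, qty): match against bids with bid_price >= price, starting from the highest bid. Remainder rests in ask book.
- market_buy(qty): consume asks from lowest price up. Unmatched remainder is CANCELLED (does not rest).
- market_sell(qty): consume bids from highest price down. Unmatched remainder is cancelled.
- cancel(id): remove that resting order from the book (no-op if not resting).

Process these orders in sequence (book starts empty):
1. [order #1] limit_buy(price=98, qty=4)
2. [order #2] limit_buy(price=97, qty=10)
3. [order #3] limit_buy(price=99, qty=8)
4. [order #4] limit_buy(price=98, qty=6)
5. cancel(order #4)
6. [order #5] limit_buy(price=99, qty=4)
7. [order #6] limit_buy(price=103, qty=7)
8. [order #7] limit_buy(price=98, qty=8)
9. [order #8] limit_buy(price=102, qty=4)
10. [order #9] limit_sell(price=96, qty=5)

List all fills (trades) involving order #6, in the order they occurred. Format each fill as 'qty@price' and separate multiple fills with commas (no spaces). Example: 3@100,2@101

After op 1 [order #1] limit_buy(price=98, qty=4): fills=none; bids=[#1:4@98] asks=[-]
After op 2 [order #2] limit_buy(price=97, qty=10): fills=none; bids=[#1:4@98 #2:10@97] asks=[-]
After op 3 [order #3] limit_buy(price=99, qty=8): fills=none; bids=[#3:8@99 #1:4@98 #2:10@97] asks=[-]
After op 4 [order #4] limit_buy(price=98, qty=6): fills=none; bids=[#3:8@99 #1:4@98 #4:6@98 #2:10@97] asks=[-]
After op 5 cancel(order #4): fills=none; bids=[#3:8@99 #1:4@98 #2:10@97] asks=[-]
After op 6 [order #5] limit_buy(price=99, qty=4): fills=none; bids=[#3:8@99 #5:4@99 #1:4@98 #2:10@97] asks=[-]
After op 7 [order #6] limit_buy(price=103, qty=7): fills=none; bids=[#6:7@103 #3:8@99 #5:4@99 #1:4@98 #2:10@97] asks=[-]
After op 8 [order #7] limit_buy(price=98, qty=8): fills=none; bids=[#6:7@103 #3:8@99 #5:4@99 #1:4@98 #7:8@98 #2:10@97] asks=[-]
After op 9 [order #8] limit_buy(price=102, qty=4): fills=none; bids=[#6:7@103 #8:4@102 #3:8@99 #5:4@99 #1:4@98 #7:8@98 #2:10@97] asks=[-]
After op 10 [order #9] limit_sell(price=96, qty=5): fills=#6x#9:5@103; bids=[#6:2@103 #8:4@102 #3:8@99 #5:4@99 #1:4@98 #7:8@98 #2:10@97] asks=[-]

Answer: 5@103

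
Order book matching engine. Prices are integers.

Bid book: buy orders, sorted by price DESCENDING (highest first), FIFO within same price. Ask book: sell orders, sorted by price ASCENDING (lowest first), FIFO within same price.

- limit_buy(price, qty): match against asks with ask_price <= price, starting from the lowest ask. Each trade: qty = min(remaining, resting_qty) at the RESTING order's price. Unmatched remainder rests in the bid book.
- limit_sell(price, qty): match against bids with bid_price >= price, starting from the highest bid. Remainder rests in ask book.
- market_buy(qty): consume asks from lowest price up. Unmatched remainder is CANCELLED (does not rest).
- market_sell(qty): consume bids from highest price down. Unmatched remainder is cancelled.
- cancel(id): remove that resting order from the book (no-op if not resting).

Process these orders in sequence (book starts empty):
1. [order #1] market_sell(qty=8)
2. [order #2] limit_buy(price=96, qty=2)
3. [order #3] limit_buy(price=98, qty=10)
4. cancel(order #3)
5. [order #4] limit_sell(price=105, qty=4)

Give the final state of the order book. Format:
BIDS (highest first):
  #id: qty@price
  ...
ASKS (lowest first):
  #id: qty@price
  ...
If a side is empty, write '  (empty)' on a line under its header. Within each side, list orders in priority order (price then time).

Answer: BIDS (highest first):
  #2: 2@96
ASKS (lowest first):
  #4: 4@105

Derivation:
After op 1 [order #1] market_sell(qty=8): fills=none; bids=[-] asks=[-]
After op 2 [order #2] limit_buy(price=96, qty=2): fills=none; bids=[#2:2@96] asks=[-]
After op 3 [order #3] limit_buy(price=98, qty=10): fills=none; bids=[#3:10@98 #2:2@96] asks=[-]
After op 4 cancel(order #3): fills=none; bids=[#2:2@96] asks=[-]
After op 5 [order #4] limit_sell(price=105, qty=4): fills=none; bids=[#2:2@96] asks=[#4:4@105]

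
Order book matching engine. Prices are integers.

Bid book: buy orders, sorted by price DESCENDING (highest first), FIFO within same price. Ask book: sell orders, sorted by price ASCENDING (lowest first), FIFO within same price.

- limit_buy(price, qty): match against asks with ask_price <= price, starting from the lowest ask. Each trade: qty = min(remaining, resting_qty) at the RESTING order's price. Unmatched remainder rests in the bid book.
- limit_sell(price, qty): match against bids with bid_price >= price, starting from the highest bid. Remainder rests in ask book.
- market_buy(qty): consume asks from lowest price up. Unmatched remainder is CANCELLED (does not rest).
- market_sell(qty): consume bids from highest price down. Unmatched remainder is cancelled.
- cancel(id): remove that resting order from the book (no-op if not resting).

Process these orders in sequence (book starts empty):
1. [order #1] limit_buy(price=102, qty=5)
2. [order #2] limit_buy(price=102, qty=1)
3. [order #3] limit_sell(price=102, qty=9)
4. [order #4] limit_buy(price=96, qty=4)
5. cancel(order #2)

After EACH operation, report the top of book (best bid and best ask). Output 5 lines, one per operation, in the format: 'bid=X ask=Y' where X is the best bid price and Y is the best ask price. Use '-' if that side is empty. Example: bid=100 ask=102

Answer: bid=102 ask=-
bid=102 ask=-
bid=- ask=102
bid=96 ask=102
bid=96 ask=102

Derivation:
After op 1 [order #1] limit_buy(price=102, qty=5): fills=none; bids=[#1:5@102] asks=[-]
After op 2 [order #2] limit_buy(price=102, qty=1): fills=none; bids=[#1:5@102 #2:1@102] asks=[-]
After op 3 [order #3] limit_sell(price=102, qty=9): fills=#1x#3:5@102 #2x#3:1@102; bids=[-] asks=[#3:3@102]
After op 4 [order #4] limit_buy(price=96, qty=4): fills=none; bids=[#4:4@96] asks=[#3:3@102]
After op 5 cancel(order #2): fills=none; bids=[#4:4@96] asks=[#3:3@102]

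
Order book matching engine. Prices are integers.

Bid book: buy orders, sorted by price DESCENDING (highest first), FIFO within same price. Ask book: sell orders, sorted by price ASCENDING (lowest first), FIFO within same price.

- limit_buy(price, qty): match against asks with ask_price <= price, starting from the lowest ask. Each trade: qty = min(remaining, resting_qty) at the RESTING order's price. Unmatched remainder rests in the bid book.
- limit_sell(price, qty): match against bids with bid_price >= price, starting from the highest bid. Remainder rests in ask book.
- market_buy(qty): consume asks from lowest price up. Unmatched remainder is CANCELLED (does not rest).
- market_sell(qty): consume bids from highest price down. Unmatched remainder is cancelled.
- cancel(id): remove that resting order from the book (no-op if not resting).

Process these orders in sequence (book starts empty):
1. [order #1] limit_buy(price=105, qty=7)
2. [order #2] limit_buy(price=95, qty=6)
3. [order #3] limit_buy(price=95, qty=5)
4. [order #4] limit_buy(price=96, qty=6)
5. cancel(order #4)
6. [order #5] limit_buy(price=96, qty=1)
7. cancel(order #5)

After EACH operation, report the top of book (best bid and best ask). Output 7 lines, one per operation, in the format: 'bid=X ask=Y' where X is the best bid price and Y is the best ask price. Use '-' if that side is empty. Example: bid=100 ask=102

Answer: bid=105 ask=-
bid=105 ask=-
bid=105 ask=-
bid=105 ask=-
bid=105 ask=-
bid=105 ask=-
bid=105 ask=-

Derivation:
After op 1 [order #1] limit_buy(price=105, qty=7): fills=none; bids=[#1:7@105] asks=[-]
After op 2 [order #2] limit_buy(price=95, qty=6): fills=none; bids=[#1:7@105 #2:6@95] asks=[-]
After op 3 [order #3] limit_buy(price=95, qty=5): fills=none; bids=[#1:7@105 #2:6@95 #3:5@95] asks=[-]
After op 4 [order #4] limit_buy(price=96, qty=6): fills=none; bids=[#1:7@105 #4:6@96 #2:6@95 #3:5@95] asks=[-]
After op 5 cancel(order #4): fills=none; bids=[#1:7@105 #2:6@95 #3:5@95] asks=[-]
After op 6 [order #5] limit_buy(price=96, qty=1): fills=none; bids=[#1:7@105 #5:1@96 #2:6@95 #3:5@95] asks=[-]
After op 7 cancel(order #5): fills=none; bids=[#1:7@105 #2:6@95 #3:5@95] asks=[-]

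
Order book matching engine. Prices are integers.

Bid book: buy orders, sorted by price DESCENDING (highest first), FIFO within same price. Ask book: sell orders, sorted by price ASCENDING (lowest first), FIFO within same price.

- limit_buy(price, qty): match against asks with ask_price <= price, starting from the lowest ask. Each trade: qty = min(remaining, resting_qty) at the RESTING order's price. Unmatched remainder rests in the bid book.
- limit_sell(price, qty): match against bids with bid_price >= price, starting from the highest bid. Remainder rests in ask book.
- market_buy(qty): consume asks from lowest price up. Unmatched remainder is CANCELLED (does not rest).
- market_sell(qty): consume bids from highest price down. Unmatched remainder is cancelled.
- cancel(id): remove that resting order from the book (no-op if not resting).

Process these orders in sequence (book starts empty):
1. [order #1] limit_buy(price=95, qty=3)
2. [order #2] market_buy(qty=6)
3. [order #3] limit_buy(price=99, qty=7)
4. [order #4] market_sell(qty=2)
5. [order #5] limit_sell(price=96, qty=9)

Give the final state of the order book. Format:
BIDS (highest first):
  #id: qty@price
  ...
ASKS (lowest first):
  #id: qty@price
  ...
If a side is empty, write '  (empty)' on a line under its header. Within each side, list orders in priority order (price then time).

Answer: BIDS (highest first):
  #1: 3@95
ASKS (lowest first):
  #5: 4@96

Derivation:
After op 1 [order #1] limit_buy(price=95, qty=3): fills=none; bids=[#1:3@95] asks=[-]
After op 2 [order #2] market_buy(qty=6): fills=none; bids=[#1:3@95] asks=[-]
After op 3 [order #3] limit_buy(price=99, qty=7): fills=none; bids=[#3:7@99 #1:3@95] asks=[-]
After op 4 [order #4] market_sell(qty=2): fills=#3x#4:2@99; bids=[#3:5@99 #1:3@95] asks=[-]
After op 5 [order #5] limit_sell(price=96, qty=9): fills=#3x#5:5@99; bids=[#1:3@95] asks=[#5:4@96]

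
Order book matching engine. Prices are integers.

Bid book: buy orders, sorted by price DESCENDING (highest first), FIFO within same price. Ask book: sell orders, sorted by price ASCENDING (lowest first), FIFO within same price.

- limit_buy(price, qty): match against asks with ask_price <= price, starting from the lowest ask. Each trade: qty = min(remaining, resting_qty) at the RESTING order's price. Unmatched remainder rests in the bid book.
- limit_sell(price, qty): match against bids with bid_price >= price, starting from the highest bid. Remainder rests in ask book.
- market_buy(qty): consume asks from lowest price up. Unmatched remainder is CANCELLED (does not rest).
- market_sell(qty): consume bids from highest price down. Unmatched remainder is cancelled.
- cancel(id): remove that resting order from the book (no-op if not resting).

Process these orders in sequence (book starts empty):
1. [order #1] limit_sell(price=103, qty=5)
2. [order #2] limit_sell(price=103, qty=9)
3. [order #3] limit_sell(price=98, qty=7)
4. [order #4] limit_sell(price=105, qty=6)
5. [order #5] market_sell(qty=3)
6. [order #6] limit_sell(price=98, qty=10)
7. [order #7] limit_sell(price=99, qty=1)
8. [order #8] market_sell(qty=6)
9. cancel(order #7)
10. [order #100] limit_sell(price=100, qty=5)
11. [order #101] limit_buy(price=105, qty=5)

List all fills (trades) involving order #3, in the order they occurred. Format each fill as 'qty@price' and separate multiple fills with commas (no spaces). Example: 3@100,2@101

Answer: 5@98

Derivation:
After op 1 [order #1] limit_sell(price=103, qty=5): fills=none; bids=[-] asks=[#1:5@103]
After op 2 [order #2] limit_sell(price=103, qty=9): fills=none; bids=[-] asks=[#1:5@103 #2:9@103]
After op 3 [order #3] limit_sell(price=98, qty=7): fills=none; bids=[-] asks=[#3:7@98 #1:5@103 #2:9@103]
After op 4 [order #4] limit_sell(price=105, qty=6): fills=none; bids=[-] asks=[#3:7@98 #1:5@103 #2:9@103 #4:6@105]
After op 5 [order #5] market_sell(qty=3): fills=none; bids=[-] asks=[#3:7@98 #1:5@103 #2:9@103 #4:6@105]
After op 6 [order #6] limit_sell(price=98, qty=10): fills=none; bids=[-] asks=[#3:7@98 #6:10@98 #1:5@103 #2:9@103 #4:6@105]
After op 7 [order #7] limit_sell(price=99, qty=1): fills=none; bids=[-] asks=[#3:7@98 #6:10@98 #7:1@99 #1:5@103 #2:9@103 #4:6@105]
After op 8 [order #8] market_sell(qty=6): fills=none; bids=[-] asks=[#3:7@98 #6:10@98 #7:1@99 #1:5@103 #2:9@103 #4:6@105]
After op 9 cancel(order #7): fills=none; bids=[-] asks=[#3:7@98 #6:10@98 #1:5@103 #2:9@103 #4:6@105]
After op 10 [order #100] limit_sell(price=100, qty=5): fills=none; bids=[-] asks=[#3:7@98 #6:10@98 #100:5@100 #1:5@103 #2:9@103 #4:6@105]
After op 11 [order #101] limit_buy(price=105, qty=5): fills=#101x#3:5@98; bids=[-] asks=[#3:2@98 #6:10@98 #100:5@100 #1:5@103 #2:9@103 #4:6@105]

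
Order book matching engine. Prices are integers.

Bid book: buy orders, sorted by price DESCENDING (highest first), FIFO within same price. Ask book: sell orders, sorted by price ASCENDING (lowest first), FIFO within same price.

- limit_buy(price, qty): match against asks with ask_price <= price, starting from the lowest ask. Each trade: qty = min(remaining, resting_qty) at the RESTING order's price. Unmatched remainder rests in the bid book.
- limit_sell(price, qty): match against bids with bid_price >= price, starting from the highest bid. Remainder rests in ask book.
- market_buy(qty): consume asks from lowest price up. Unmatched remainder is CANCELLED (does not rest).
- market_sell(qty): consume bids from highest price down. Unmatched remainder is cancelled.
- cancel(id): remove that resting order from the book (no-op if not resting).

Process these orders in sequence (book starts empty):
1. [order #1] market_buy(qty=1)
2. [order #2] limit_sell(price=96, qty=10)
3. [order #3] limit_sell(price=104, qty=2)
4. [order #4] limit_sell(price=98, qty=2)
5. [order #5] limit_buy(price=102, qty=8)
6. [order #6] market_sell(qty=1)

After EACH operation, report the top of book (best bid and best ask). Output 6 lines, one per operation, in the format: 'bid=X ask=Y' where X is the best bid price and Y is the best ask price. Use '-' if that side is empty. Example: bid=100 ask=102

Answer: bid=- ask=-
bid=- ask=96
bid=- ask=96
bid=- ask=96
bid=- ask=96
bid=- ask=96

Derivation:
After op 1 [order #1] market_buy(qty=1): fills=none; bids=[-] asks=[-]
After op 2 [order #2] limit_sell(price=96, qty=10): fills=none; bids=[-] asks=[#2:10@96]
After op 3 [order #3] limit_sell(price=104, qty=2): fills=none; bids=[-] asks=[#2:10@96 #3:2@104]
After op 4 [order #4] limit_sell(price=98, qty=2): fills=none; bids=[-] asks=[#2:10@96 #4:2@98 #3:2@104]
After op 5 [order #5] limit_buy(price=102, qty=8): fills=#5x#2:8@96; bids=[-] asks=[#2:2@96 #4:2@98 #3:2@104]
After op 6 [order #6] market_sell(qty=1): fills=none; bids=[-] asks=[#2:2@96 #4:2@98 #3:2@104]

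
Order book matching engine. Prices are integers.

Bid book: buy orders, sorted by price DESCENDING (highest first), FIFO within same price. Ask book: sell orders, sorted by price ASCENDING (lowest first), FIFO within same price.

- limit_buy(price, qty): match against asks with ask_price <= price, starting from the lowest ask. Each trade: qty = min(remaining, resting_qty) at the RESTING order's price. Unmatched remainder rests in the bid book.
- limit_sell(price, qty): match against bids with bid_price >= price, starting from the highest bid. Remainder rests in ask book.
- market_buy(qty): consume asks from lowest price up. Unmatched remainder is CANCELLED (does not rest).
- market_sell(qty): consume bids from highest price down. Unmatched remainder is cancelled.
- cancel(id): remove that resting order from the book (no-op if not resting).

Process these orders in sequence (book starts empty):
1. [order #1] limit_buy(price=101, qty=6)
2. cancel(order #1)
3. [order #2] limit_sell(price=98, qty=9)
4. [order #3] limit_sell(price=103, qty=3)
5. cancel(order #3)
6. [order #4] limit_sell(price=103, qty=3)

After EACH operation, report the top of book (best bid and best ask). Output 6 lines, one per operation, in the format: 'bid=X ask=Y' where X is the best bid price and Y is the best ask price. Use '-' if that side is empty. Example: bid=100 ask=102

After op 1 [order #1] limit_buy(price=101, qty=6): fills=none; bids=[#1:6@101] asks=[-]
After op 2 cancel(order #1): fills=none; bids=[-] asks=[-]
After op 3 [order #2] limit_sell(price=98, qty=9): fills=none; bids=[-] asks=[#2:9@98]
After op 4 [order #3] limit_sell(price=103, qty=3): fills=none; bids=[-] asks=[#2:9@98 #3:3@103]
After op 5 cancel(order #3): fills=none; bids=[-] asks=[#2:9@98]
After op 6 [order #4] limit_sell(price=103, qty=3): fills=none; bids=[-] asks=[#2:9@98 #4:3@103]

Answer: bid=101 ask=-
bid=- ask=-
bid=- ask=98
bid=- ask=98
bid=- ask=98
bid=- ask=98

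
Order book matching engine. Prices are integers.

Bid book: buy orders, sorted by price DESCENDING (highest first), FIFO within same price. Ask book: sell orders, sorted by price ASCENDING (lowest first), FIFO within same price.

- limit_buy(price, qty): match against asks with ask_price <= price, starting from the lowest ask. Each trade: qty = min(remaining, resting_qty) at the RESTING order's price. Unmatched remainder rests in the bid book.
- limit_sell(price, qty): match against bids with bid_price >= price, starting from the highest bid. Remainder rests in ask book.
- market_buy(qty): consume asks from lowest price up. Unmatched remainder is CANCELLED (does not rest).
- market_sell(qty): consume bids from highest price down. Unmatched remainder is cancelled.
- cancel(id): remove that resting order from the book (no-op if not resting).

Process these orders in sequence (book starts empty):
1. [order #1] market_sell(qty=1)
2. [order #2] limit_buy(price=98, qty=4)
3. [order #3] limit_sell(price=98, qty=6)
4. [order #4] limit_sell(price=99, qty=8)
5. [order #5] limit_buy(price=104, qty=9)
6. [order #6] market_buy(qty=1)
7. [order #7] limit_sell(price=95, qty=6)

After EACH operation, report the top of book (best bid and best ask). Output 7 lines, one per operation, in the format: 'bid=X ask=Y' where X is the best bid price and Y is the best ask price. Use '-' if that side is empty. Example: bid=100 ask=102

After op 1 [order #1] market_sell(qty=1): fills=none; bids=[-] asks=[-]
After op 2 [order #2] limit_buy(price=98, qty=4): fills=none; bids=[#2:4@98] asks=[-]
After op 3 [order #3] limit_sell(price=98, qty=6): fills=#2x#3:4@98; bids=[-] asks=[#3:2@98]
After op 4 [order #4] limit_sell(price=99, qty=8): fills=none; bids=[-] asks=[#3:2@98 #4:8@99]
After op 5 [order #5] limit_buy(price=104, qty=9): fills=#5x#3:2@98 #5x#4:7@99; bids=[-] asks=[#4:1@99]
After op 6 [order #6] market_buy(qty=1): fills=#6x#4:1@99; bids=[-] asks=[-]
After op 7 [order #7] limit_sell(price=95, qty=6): fills=none; bids=[-] asks=[#7:6@95]

Answer: bid=- ask=-
bid=98 ask=-
bid=- ask=98
bid=- ask=98
bid=- ask=99
bid=- ask=-
bid=- ask=95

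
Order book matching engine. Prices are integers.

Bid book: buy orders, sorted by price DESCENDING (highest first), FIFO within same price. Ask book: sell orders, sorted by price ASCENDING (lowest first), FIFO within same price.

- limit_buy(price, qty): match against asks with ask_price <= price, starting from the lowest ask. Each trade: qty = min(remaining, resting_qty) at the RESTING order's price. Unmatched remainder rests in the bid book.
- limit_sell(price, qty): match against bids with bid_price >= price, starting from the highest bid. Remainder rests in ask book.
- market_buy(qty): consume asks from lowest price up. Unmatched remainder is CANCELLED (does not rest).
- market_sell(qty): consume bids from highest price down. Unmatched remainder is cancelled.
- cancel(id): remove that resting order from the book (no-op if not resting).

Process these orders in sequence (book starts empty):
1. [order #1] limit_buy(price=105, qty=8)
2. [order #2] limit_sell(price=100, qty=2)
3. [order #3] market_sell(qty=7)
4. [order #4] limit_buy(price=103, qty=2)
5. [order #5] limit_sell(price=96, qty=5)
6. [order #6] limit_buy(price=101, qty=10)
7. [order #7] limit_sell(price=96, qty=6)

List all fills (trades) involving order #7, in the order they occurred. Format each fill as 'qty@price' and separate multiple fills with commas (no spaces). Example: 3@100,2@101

Answer: 6@101

Derivation:
After op 1 [order #1] limit_buy(price=105, qty=8): fills=none; bids=[#1:8@105] asks=[-]
After op 2 [order #2] limit_sell(price=100, qty=2): fills=#1x#2:2@105; bids=[#1:6@105] asks=[-]
After op 3 [order #3] market_sell(qty=7): fills=#1x#3:6@105; bids=[-] asks=[-]
After op 4 [order #4] limit_buy(price=103, qty=2): fills=none; bids=[#4:2@103] asks=[-]
After op 5 [order #5] limit_sell(price=96, qty=5): fills=#4x#5:2@103; bids=[-] asks=[#5:3@96]
After op 6 [order #6] limit_buy(price=101, qty=10): fills=#6x#5:3@96; bids=[#6:7@101] asks=[-]
After op 7 [order #7] limit_sell(price=96, qty=6): fills=#6x#7:6@101; bids=[#6:1@101] asks=[-]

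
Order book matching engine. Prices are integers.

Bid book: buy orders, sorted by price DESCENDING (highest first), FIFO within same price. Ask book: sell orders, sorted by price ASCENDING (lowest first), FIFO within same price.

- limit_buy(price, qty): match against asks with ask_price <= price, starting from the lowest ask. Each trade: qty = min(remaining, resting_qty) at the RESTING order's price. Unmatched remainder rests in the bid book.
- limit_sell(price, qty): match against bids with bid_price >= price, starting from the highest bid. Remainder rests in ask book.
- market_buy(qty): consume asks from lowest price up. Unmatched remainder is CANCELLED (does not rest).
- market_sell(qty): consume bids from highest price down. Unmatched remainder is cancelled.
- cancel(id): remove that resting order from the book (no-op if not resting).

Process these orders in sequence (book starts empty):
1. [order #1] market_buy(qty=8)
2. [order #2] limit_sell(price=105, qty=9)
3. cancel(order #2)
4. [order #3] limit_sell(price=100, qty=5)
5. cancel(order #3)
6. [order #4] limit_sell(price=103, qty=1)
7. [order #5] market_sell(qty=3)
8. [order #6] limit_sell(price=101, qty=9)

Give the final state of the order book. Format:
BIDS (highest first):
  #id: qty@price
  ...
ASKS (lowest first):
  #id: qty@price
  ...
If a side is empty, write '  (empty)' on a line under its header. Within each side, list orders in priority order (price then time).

After op 1 [order #1] market_buy(qty=8): fills=none; bids=[-] asks=[-]
After op 2 [order #2] limit_sell(price=105, qty=9): fills=none; bids=[-] asks=[#2:9@105]
After op 3 cancel(order #2): fills=none; bids=[-] asks=[-]
After op 4 [order #3] limit_sell(price=100, qty=5): fills=none; bids=[-] asks=[#3:5@100]
After op 5 cancel(order #3): fills=none; bids=[-] asks=[-]
After op 6 [order #4] limit_sell(price=103, qty=1): fills=none; bids=[-] asks=[#4:1@103]
After op 7 [order #5] market_sell(qty=3): fills=none; bids=[-] asks=[#4:1@103]
After op 8 [order #6] limit_sell(price=101, qty=9): fills=none; bids=[-] asks=[#6:9@101 #4:1@103]

Answer: BIDS (highest first):
  (empty)
ASKS (lowest first):
  #6: 9@101
  #4: 1@103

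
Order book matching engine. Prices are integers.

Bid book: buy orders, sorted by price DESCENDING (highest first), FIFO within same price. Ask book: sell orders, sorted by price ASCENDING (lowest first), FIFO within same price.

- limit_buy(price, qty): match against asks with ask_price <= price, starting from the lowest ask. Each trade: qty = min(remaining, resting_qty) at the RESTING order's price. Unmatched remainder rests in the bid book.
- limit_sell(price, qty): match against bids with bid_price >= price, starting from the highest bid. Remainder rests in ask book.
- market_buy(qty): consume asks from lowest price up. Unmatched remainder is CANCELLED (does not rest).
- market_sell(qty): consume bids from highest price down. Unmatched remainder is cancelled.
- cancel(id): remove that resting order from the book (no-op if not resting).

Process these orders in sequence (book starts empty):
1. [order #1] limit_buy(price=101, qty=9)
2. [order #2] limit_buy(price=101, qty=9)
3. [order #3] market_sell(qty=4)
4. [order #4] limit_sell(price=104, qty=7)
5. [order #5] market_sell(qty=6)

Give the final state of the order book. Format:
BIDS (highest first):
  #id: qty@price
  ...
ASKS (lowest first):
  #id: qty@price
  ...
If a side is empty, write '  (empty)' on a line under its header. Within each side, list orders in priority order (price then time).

Answer: BIDS (highest first):
  #2: 8@101
ASKS (lowest first):
  #4: 7@104

Derivation:
After op 1 [order #1] limit_buy(price=101, qty=9): fills=none; bids=[#1:9@101] asks=[-]
After op 2 [order #2] limit_buy(price=101, qty=9): fills=none; bids=[#1:9@101 #2:9@101] asks=[-]
After op 3 [order #3] market_sell(qty=4): fills=#1x#3:4@101; bids=[#1:5@101 #2:9@101] asks=[-]
After op 4 [order #4] limit_sell(price=104, qty=7): fills=none; bids=[#1:5@101 #2:9@101] asks=[#4:7@104]
After op 5 [order #5] market_sell(qty=6): fills=#1x#5:5@101 #2x#5:1@101; bids=[#2:8@101] asks=[#4:7@104]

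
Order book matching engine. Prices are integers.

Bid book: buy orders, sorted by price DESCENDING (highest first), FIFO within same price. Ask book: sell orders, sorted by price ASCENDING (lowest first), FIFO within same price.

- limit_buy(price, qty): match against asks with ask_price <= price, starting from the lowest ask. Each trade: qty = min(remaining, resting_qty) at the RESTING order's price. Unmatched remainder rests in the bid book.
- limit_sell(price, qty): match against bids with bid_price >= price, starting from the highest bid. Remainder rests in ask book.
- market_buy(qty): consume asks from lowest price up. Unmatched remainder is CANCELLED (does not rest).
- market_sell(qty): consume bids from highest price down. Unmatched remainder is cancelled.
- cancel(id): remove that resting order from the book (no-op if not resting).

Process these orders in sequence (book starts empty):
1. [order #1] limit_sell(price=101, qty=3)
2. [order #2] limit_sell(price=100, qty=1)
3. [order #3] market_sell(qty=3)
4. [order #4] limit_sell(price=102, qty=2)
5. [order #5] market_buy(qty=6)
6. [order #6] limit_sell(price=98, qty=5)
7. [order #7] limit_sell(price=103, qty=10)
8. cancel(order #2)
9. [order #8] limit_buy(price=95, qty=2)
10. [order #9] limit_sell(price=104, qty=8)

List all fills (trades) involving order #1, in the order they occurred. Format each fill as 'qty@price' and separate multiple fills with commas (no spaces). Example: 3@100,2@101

After op 1 [order #1] limit_sell(price=101, qty=3): fills=none; bids=[-] asks=[#1:3@101]
After op 2 [order #2] limit_sell(price=100, qty=1): fills=none; bids=[-] asks=[#2:1@100 #1:3@101]
After op 3 [order #3] market_sell(qty=3): fills=none; bids=[-] asks=[#2:1@100 #1:3@101]
After op 4 [order #4] limit_sell(price=102, qty=2): fills=none; bids=[-] asks=[#2:1@100 #1:3@101 #4:2@102]
After op 5 [order #5] market_buy(qty=6): fills=#5x#2:1@100 #5x#1:3@101 #5x#4:2@102; bids=[-] asks=[-]
After op 6 [order #6] limit_sell(price=98, qty=5): fills=none; bids=[-] asks=[#6:5@98]
After op 7 [order #7] limit_sell(price=103, qty=10): fills=none; bids=[-] asks=[#6:5@98 #7:10@103]
After op 8 cancel(order #2): fills=none; bids=[-] asks=[#6:5@98 #7:10@103]
After op 9 [order #8] limit_buy(price=95, qty=2): fills=none; bids=[#8:2@95] asks=[#6:5@98 #7:10@103]
After op 10 [order #9] limit_sell(price=104, qty=8): fills=none; bids=[#8:2@95] asks=[#6:5@98 #7:10@103 #9:8@104]

Answer: 3@101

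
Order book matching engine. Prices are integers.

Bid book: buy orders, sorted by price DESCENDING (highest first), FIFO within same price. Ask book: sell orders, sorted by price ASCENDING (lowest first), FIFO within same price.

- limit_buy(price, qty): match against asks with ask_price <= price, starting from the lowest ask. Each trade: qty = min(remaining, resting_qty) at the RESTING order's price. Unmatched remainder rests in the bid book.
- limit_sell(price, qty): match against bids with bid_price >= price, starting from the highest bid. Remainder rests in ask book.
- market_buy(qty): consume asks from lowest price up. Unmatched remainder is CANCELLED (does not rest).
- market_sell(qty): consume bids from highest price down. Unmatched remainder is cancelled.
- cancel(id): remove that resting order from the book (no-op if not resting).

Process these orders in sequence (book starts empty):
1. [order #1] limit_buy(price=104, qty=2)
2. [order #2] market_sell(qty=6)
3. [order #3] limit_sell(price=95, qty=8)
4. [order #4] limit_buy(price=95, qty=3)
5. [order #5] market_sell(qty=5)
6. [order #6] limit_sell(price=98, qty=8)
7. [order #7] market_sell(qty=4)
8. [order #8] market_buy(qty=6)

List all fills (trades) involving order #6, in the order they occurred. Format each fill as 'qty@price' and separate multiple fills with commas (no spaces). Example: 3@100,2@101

Answer: 1@98

Derivation:
After op 1 [order #1] limit_buy(price=104, qty=2): fills=none; bids=[#1:2@104] asks=[-]
After op 2 [order #2] market_sell(qty=6): fills=#1x#2:2@104; bids=[-] asks=[-]
After op 3 [order #3] limit_sell(price=95, qty=8): fills=none; bids=[-] asks=[#3:8@95]
After op 4 [order #4] limit_buy(price=95, qty=3): fills=#4x#3:3@95; bids=[-] asks=[#3:5@95]
After op 5 [order #5] market_sell(qty=5): fills=none; bids=[-] asks=[#3:5@95]
After op 6 [order #6] limit_sell(price=98, qty=8): fills=none; bids=[-] asks=[#3:5@95 #6:8@98]
After op 7 [order #7] market_sell(qty=4): fills=none; bids=[-] asks=[#3:5@95 #6:8@98]
After op 8 [order #8] market_buy(qty=6): fills=#8x#3:5@95 #8x#6:1@98; bids=[-] asks=[#6:7@98]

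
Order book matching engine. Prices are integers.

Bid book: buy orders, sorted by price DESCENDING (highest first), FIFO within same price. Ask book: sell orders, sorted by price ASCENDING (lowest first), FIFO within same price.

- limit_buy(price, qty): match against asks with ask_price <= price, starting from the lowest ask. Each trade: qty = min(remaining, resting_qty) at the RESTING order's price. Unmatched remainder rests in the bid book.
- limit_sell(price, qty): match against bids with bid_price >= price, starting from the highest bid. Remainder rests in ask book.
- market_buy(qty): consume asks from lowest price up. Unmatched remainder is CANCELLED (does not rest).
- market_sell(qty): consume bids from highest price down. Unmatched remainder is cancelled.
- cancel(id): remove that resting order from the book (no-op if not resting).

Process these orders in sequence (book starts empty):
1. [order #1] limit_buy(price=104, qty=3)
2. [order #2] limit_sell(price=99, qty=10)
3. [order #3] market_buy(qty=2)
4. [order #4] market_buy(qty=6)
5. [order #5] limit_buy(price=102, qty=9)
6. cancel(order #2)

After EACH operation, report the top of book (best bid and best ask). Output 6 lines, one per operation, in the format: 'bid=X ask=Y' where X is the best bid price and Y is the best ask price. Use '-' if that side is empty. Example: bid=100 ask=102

Answer: bid=104 ask=-
bid=- ask=99
bid=- ask=99
bid=- ask=-
bid=102 ask=-
bid=102 ask=-

Derivation:
After op 1 [order #1] limit_buy(price=104, qty=3): fills=none; bids=[#1:3@104] asks=[-]
After op 2 [order #2] limit_sell(price=99, qty=10): fills=#1x#2:3@104; bids=[-] asks=[#2:7@99]
After op 3 [order #3] market_buy(qty=2): fills=#3x#2:2@99; bids=[-] asks=[#2:5@99]
After op 4 [order #4] market_buy(qty=6): fills=#4x#2:5@99; bids=[-] asks=[-]
After op 5 [order #5] limit_buy(price=102, qty=9): fills=none; bids=[#5:9@102] asks=[-]
After op 6 cancel(order #2): fills=none; bids=[#5:9@102] asks=[-]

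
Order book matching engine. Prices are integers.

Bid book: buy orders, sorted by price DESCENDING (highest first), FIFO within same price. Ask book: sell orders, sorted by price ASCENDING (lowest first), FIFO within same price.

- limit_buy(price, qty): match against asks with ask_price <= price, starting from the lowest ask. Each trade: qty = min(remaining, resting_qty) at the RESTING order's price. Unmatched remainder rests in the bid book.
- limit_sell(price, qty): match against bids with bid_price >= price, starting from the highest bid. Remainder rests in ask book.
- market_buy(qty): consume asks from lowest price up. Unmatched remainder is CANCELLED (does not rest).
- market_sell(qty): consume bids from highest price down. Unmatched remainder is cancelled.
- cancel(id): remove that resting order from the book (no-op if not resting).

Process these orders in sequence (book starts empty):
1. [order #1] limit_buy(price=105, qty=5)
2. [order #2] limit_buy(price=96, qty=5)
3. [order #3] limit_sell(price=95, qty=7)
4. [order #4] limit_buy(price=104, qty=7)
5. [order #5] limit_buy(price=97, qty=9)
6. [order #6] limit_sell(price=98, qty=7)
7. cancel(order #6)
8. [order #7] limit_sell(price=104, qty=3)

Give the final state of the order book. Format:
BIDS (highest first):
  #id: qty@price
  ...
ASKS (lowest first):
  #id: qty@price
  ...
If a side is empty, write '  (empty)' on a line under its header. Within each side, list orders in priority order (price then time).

After op 1 [order #1] limit_buy(price=105, qty=5): fills=none; bids=[#1:5@105] asks=[-]
After op 2 [order #2] limit_buy(price=96, qty=5): fills=none; bids=[#1:5@105 #2:5@96] asks=[-]
After op 3 [order #3] limit_sell(price=95, qty=7): fills=#1x#3:5@105 #2x#3:2@96; bids=[#2:3@96] asks=[-]
After op 4 [order #4] limit_buy(price=104, qty=7): fills=none; bids=[#4:7@104 #2:3@96] asks=[-]
After op 5 [order #5] limit_buy(price=97, qty=9): fills=none; bids=[#4:7@104 #5:9@97 #2:3@96] asks=[-]
After op 6 [order #6] limit_sell(price=98, qty=7): fills=#4x#6:7@104; bids=[#5:9@97 #2:3@96] asks=[-]
After op 7 cancel(order #6): fills=none; bids=[#5:9@97 #2:3@96] asks=[-]
After op 8 [order #7] limit_sell(price=104, qty=3): fills=none; bids=[#5:9@97 #2:3@96] asks=[#7:3@104]

Answer: BIDS (highest first):
  #5: 9@97
  #2: 3@96
ASKS (lowest first):
  #7: 3@104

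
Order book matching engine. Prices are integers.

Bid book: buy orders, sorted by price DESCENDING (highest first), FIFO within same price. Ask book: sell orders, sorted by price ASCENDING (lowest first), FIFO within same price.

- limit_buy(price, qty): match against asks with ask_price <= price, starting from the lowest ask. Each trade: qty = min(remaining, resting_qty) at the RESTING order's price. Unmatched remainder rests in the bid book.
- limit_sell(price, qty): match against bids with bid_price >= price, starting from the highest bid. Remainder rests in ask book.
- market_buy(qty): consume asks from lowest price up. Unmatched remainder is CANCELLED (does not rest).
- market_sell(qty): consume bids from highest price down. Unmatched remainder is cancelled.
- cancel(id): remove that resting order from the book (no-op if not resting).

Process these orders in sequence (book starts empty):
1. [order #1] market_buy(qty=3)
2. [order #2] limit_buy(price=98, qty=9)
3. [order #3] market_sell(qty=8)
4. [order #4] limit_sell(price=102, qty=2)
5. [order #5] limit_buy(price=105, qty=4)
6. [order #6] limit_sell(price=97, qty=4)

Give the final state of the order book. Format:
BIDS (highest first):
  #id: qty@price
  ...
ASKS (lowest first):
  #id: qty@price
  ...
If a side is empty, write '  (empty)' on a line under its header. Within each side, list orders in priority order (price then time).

Answer: BIDS (highest first):
  (empty)
ASKS (lowest first):
  #6: 1@97

Derivation:
After op 1 [order #1] market_buy(qty=3): fills=none; bids=[-] asks=[-]
After op 2 [order #2] limit_buy(price=98, qty=9): fills=none; bids=[#2:9@98] asks=[-]
After op 3 [order #3] market_sell(qty=8): fills=#2x#3:8@98; bids=[#2:1@98] asks=[-]
After op 4 [order #4] limit_sell(price=102, qty=2): fills=none; bids=[#2:1@98] asks=[#4:2@102]
After op 5 [order #5] limit_buy(price=105, qty=4): fills=#5x#4:2@102; bids=[#5:2@105 #2:1@98] asks=[-]
After op 6 [order #6] limit_sell(price=97, qty=4): fills=#5x#6:2@105 #2x#6:1@98; bids=[-] asks=[#6:1@97]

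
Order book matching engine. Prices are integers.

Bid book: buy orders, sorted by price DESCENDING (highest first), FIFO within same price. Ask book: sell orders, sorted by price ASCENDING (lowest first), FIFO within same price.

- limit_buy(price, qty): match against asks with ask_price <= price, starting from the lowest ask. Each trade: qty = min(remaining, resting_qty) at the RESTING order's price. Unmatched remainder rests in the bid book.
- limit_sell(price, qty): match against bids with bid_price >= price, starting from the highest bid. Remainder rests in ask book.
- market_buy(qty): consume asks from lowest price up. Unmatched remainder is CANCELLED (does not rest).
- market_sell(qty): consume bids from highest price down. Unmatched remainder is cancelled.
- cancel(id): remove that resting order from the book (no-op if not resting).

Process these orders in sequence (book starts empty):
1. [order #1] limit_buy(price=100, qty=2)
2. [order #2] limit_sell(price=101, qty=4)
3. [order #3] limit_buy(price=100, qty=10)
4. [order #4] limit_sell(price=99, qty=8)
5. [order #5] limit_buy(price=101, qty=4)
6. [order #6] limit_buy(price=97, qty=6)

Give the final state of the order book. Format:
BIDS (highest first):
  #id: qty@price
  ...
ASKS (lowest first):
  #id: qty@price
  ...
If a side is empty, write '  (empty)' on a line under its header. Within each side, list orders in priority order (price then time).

Answer: BIDS (highest first):
  #3: 4@100
  #6: 6@97
ASKS (lowest first):
  (empty)

Derivation:
After op 1 [order #1] limit_buy(price=100, qty=2): fills=none; bids=[#1:2@100] asks=[-]
After op 2 [order #2] limit_sell(price=101, qty=4): fills=none; bids=[#1:2@100] asks=[#2:4@101]
After op 3 [order #3] limit_buy(price=100, qty=10): fills=none; bids=[#1:2@100 #3:10@100] asks=[#2:4@101]
After op 4 [order #4] limit_sell(price=99, qty=8): fills=#1x#4:2@100 #3x#4:6@100; bids=[#3:4@100] asks=[#2:4@101]
After op 5 [order #5] limit_buy(price=101, qty=4): fills=#5x#2:4@101; bids=[#3:4@100] asks=[-]
After op 6 [order #6] limit_buy(price=97, qty=6): fills=none; bids=[#3:4@100 #6:6@97] asks=[-]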